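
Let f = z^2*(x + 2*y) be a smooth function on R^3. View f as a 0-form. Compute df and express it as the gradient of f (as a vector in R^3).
df = (z^2) dx + (2*z^2) dy + (2*z*(x + 2*y)) dz; grad f = (z^2, 2*z^2, 2*z*(x + 2*y))

For a 0-form f, d f = (∂f/∂x) dx + (∂f/∂y) dy + (∂f/∂z) dz. The components of the vector representation are exactly the entries of grad f in Cartesian coordinates:
  ∂f/∂x = z^2
  ∂f/∂y = 2*z^2
  ∂f/∂z = 2*z*(x + 2*y).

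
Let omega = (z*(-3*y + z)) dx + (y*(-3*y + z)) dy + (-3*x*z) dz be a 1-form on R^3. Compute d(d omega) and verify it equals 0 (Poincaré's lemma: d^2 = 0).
d(d omega) = 0

Step 1: d omega = sum_{i<j} (∂f_j/∂x_i - ∂f_i/∂x_j) dx_i ∧ dx_j:
  coeff of dx ∧ dy: 3*z
  coeff of dx ∧ dz: 3*y - 5*z
  coeff of dy ∧ dz: -y
Step 2: Apply d again to each 2-form coefficient. The only possible 3-form in R^3 is dx ∧ dy ∧ dz, with coefficient
  ∂(coeff of dy∧dz)/∂x - ∂(coeff of dx∧dz)/∂y + ∂(coeff of dx∧dy)/∂z
  = ∂/∂x (-y) - ∂/∂y (3*y - 5*z) + ∂/∂z (3*z).
Each of these terms simplifies to sums of mixed partials that cancel in pairs. The result is 0 (by equality of mixed partials for smooth functions — Schwarz / Clairaut).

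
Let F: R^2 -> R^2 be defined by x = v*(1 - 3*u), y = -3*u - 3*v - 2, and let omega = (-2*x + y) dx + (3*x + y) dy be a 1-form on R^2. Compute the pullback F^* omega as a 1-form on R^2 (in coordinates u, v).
F^* omega = (-18*u*v^2 + 36*u*v + 9*u + 15*v^2 + 6*v + 6) du + (-18*u^2*v + 9*u^2 + 48*u*v + 12*u - 5*v + 4) dv

Using F^*(f dg) = (f ∘ F) d(g ∘ F), substitute each coordinate x_i by F_i(u, v) in f_i, and replace dx_i by d F_i = (∂F_i/∂u) du + (∂F_i/∂v) dv.
  For the x component: f_1(F) = 6*u*v - 3*u - 5*v - 2; d F_1 = (-3*v) du + (1 - 3*u) dv
  For the y component: f_2(F) = -9*u*v - 3*u - 2; d F_2 = (-3) du + (-3) dv
Combining and collecting du, dv coefficients:
  coeff of du: -18*u*v^2 + 36*u*v + 9*u + 15*v^2 + 6*v + 6
  coeff of dv: -18*u^2*v + 9*u^2 + 48*u*v + 12*u - 5*v + 4
F^* omega = (-18*u*v^2 + 36*u*v + 9*u + 15*v^2 + 6*v + 6) du + (-18*u^2*v + 9*u^2 + 48*u*v + 12*u - 5*v + 4) dv.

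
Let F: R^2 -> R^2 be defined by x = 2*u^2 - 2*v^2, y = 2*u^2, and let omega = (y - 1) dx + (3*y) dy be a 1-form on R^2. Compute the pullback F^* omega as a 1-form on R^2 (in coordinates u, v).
F^* omega = (32*u^3 - 4*u) du + (4*v*(1 - 2*u^2)) dv

Using F^*(f dg) = (f ∘ F) d(g ∘ F), substitute each coordinate x_i by F_i(u, v) in f_i, and replace dx_i by d F_i = (∂F_i/∂u) du + (∂F_i/∂v) dv.
  For the x component: f_1(F) = 2*u^2 - 1; d F_1 = (4*u) du + (-4*v) dv
  For the y component: f_2(F) = 6*u^2; d F_2 = (4*u) du + (0) dv
Combining and collecting du, dv coefficients:
  coeff of du: 32*u^3 - 4*u
  coeff of dv: 4*v*(1 - 2*u^2)
F^* omega = (32*u^3 - 4*u) du + (4*v*(1 - 2*u^2)) dv.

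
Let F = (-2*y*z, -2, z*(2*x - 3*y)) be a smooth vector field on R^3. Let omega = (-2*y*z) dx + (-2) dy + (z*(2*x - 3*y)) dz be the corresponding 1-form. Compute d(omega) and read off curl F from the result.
d(omega) = (-3*z) dy ∧ dz + (-2*y - 2*z) dz ∧ dx + (2*z) dx ∧ dy; curl F = (-3*z, -2*y - 2*z, 2*z)

d omega = sum_{i<j} (∂f_j/∂x_i - ∂f_i/∂x_j) dx_i ∧ dx_j. Under the identification (dy ∧ dz, dz ∧ dx, dx ∧ dy) ↔ (e_x, e_y, e_z), the coefficients are exactly the components of curl F. Compute:
  ∂R/∂y - ∂Q/∂z = (-3*z) - (0) = -3*z
  ∂P/∂z - ∂R/∂x = (-2*y) - (2*z) = -2*y - 2*z
  ∂Q/∂x - ∂P/∂y = (0) - (-2*z) = 2*z.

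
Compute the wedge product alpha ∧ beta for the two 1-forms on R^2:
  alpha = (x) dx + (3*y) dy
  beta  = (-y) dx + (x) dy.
alpha ∧ beta = (x^2 + 3*y^2) dx ∧ dy

Distribute the wedge, using dx_i ∧ dx_j = -dx_j ∧ dx_i and dx_i ∧ dx_i = 0. For each pair (i, j) with i < j, the coefficient of dx_i ∧ dx_j in alpha ∧ beta is (alpha_i * beta_j - alpha_j * beta_i). Collecting: alpha ∧ beta = (x^2 + 3*y^2) dx ∧ dy.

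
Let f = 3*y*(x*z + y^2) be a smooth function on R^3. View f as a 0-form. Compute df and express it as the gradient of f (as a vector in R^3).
df = (3*y*z) dx + (3*x*z + 9*y^2) dy + (3*x*y) dz; grad f = (3*y*z, 3*x*z + 9*y^2, 3*x*y)

For a 0-form f, d f = (∂f/∂x) dx + (∂f/∂y) dy + (∂f/∂z) dz. The components of the vector representation are exactly the entries of grad f in Cartesian coordinates:
  ∂f/∂x = 3*y*z
  ∂f/∂y = 3*x*z + 9*y^2
  ∂f/∂z = 3*x*y.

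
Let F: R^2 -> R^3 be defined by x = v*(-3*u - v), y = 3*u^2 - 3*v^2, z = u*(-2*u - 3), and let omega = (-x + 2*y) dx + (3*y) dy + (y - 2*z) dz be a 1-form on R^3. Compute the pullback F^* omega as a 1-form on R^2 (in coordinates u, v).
F^* omega = (26*u^3 - 18*u^2*v - 45*u^2 - 51*u*v^2 - 18*u + 15*v^3 + 9*v^2) du + (-18*u^3 - 75*u^2*v + 9*u*v^2 + 64*v^3) dv

Using F^*(f dg) = (f ∘ F) d(g ∘ F), substitute each coordinate x_i by F_i(u, v) in f_i, and replace dx_i by d F_i = (∂F_i/∂u) du + (∂F_i/∂v) dv.
  For the x component: f_1(F) = 6*u^2 + 3*u*v - 5*v^2; d F_1 = (-3*v) du + (-3*u - 2*v) dv
  For the y component: f_2(F) = 9*u^2 - 9*v^2; d F_2 = (6*u) du + (-6*v) dv
  For the z component: f_3(F) = 7*u^2 + 6*u - 3*v^2; d F_3 = (-4*u - 3) du + (0) dv
Combining and collecting du, dv coefficients:
  coeff of du: 26*u^3 - 18*u^2*v - 45*u^2 - 51*u*v^2 - 18*u + 15*v^3 + 9*v^2
  coeff of dv: -18*u^3 - 75*u^2*v + 9*u*v^2 + 64*v^3
F^* omega = (26*u^3 - 18*u^2*v - 45*u^2 - 51*u*v^2 - 18*u + 15*v^3 + 9*v^2) du + (-18*u^3 - 75*u^2*v + 9*u*v^2 + 64*v^3) dv.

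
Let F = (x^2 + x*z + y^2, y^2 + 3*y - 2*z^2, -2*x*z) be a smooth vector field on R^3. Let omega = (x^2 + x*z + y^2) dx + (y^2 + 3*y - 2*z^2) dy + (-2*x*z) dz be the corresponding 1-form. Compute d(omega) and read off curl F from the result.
d(omega) = (4*z) dy ∧ dz + (x + 2*z) dz ∧ dx + (-2*y) dx ∧ dy; curl F = (4*z, x + 2*z, -2*y)

d omega = sum_{i<j} (∂f_j/∂x_i - ∂f_i/∂x_j) dx_i ∧ dx_j. Under the identification (dy ∧ dz, dz ∧ dx, dx ∧ dy) ↔ (e_x, e_y, e_z), the coefficients are exactly the components of curl F. Compute:
  ∂R/∂y - ∂Q/∂z = (0) - (-4*z) = 4*z
  ∂P/∂z - ∂R/∂x = (x) - (-2*z) = x + 2*z
  ∂Q/∂x - ∂P/∂y = (0) - (2*y) = -2*y.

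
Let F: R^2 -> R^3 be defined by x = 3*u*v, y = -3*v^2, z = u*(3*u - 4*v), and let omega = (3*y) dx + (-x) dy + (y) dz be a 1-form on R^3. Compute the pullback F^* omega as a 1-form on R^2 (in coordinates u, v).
F^* omega = (v^2*(-18*u - 15*v)) du + (3*u*v^2) dv

Using F^*(f dg) = (f ∘ F) d(g ∘ F), substitute each coordinate x_i by F_i(u, v) in f_i, and replace dx_i by d F_i = (∂F_i/∂u) du + (∂F_i/∂v) dv.
  For the x component: f_1(F) = -9*v^2; d F_1 = (3*v) du + (3*u) dv
  For the y component: f_2(F) = -3*u*v; d F_2 = (0) du + (-6*v) dv
  For the z component: f_3(F) = -3*v^2; d F_3 = (6*u - 4*v) du + (-4*u) dv
Combining and collecting du, dv coefficients:
  coeff of du: v^2*(-18*u - 15*v)
  coeff of dv: 3*u*v^2
F^* omega = (v^2*(-18*u - 15*v)) du + (3*u*v^2) dv.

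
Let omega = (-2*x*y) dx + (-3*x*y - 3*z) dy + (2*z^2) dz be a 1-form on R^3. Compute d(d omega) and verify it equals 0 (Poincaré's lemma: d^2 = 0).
d(d omega) = 0

Step 1: d omega = sum_{i<j} (∂f_j/∂x_i - ∂f_i/∂x_j) dx_i ∧ dx_j:
  coeff of dx ∧ dy: 2*x - 3*y
  coeff of dx ∧ dz: 0
  coeff of dy ∧ dz: 3
Step 2: Apply d again to each 2-form coefficient. The only possible 3-form in R^3 is dx ∧ dy ∧ dz, with coefficient
  ∂(coeff of dy∧dz)/∂x - ∂(coeff of dx∧dz)/∂y + ∂(coeff of dx∧dy)/∂z
  = ∂/∂x (3) - ∂/∂y (0) + ∂/∂z (2*x - 3*y).
Each of these terms simplifies to sums of mixed partials that cancel in pairs. The result is 0 (by equality of mixed partials for smooth functions — Schwarz / Clairaut).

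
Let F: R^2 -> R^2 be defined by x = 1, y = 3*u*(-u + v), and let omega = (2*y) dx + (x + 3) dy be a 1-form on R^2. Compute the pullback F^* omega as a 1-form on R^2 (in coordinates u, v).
F^* omega = (-24*u + 12*v) du + (12*u) dv

Using F^*(f dg) = (f ∘ F) d(g ∘ F), substitute each coordinate x_i by F_i(u, v) in f_i, and replace dx_i by d F_i = (∂F_i/∂u) du + (∂F_i/∂v) dv.
  For the x component: f_1(F) = 6*u*(-u + v); d F_1 = (0) du + (0) dv
  For the y component: f_2(F) = 4; d F_2 = (-6*u + 3*v) du + (3*u) dv
Combining and collecting du, dv coefficients:
  coeff of du: -24*u + 12*v
  coeff of dv: 12*u
F^* omega = (-24*u + 12*v) du + (12*u) dv.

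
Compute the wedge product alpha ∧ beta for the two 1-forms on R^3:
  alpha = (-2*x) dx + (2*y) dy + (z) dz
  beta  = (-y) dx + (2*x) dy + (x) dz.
alpha ∧ beta = (-4*x^2 + 2*y^2) dx ∧ dy + (-2*x^2 + y*z) dx ∧ dz + (2*x*(y - z)) dy ∧ dz

Distribute the wedge, using dx_i ∧ dx_j = -dx_j ∧ dx_i and dx_i ∧ dx_i = 0. For each pair (i, j) with i < j, the coefficient of dx_i ∧ dx_j in alpha ∧ beta is (alpha_i * beta_j - alpha_j * beta_i). Collecting: alpha ∧ beta = (-4*x^2 + 2*y^2) dx ∧ dy + (-2*x^2 + y*z) dx ∧ dz + (2*x*(y - z)) dy ∧ dz.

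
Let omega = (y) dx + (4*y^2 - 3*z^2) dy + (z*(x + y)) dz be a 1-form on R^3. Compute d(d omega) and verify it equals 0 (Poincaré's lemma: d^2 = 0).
d(d omega) = 0

Step 1: d omega = sum_{i<j} (∂f_j/∂x_i - ∂f_i/∂x_j) dx_i ∧ dx_j:
  coeff of dx ∧ dy: -1
  coeff of dx ∧ dz: z
  coeff of dy ∧ dz: 7*z
Step 2: Apply d again to each 2-form coefficient. The only possible 3-form in R^3 is dx ∧ dy ∧ dz, with coefficient
  ∂(coeff of dy∧dz)/∂x - ∂(coeff of dx∧dz)/∂y + ∂(coeff of dx∧dy)/∂z
  = ∂/∂x (7*z) - ∂/∂y (z) + ∂/∂z (-1).
Each of these terms simplifies to sums of mixed partials that cancel in pairs. The result is 0 (by equality of mixed partials for smooth functions — Schwarz / Clairaut).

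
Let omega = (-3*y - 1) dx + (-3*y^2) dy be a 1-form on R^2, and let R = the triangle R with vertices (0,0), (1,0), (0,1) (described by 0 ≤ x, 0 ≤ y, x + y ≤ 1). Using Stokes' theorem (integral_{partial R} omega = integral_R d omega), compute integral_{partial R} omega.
integral_(partial R) omega = 3/2

Stokes: integral_partial_R omega = integral_R d omega with d omega = (∂Q/∂x - ∂P/∂y) dx ∧ dy.
  ∂Q/∂x = 0
  ∂P/∂y = -3
  integrand = ∂Q/∂x - ∂P/∂y = 3.
Integrating over R: integral_0^1 integral_0^{1-x} (3) dy dx = 3/2.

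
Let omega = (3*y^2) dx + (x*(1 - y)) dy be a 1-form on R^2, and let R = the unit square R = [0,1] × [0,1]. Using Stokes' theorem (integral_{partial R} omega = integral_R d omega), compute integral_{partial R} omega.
integral_(partial R) omega = -5/2

Stokes: integral_partial_R omega = integral_R d omega with d omega = (∂Q/∂x - ∂P/∂y) dx ∧ dy.
  ∂Q/∂x = 1 - y
  ∂P/∂y = 6*y
  integrand = ∂Q/∂x - ∂P/∂y = 1 - 7*y.
Integrating over R: integral_0^1 integral_0^1 (1 - 7*y) dx dy = -5/2.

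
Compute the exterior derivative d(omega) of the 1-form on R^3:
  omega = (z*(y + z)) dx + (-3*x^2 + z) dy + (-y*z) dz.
d(omega) = (-6*x - z) dx ∧ dy + (-y - 2*z) dx ∧ dz + (-z - 1) dy ∧ dz

For a 1-form omega = sum_i f_i dx_i, the exterior derivative is
  d(omega) = sum_{i < j} (∂f_j/∂x_i - ∂f_i/∂x_j) dx_i ∧ dx_j.
  coefficient of dx ∧ dy: ∂f_2/∂x - ∂f_1/∂y = ∂(-3*x^2 + z)/∂x - ∂(z*(y + z))/∂y = -6*x - z
  coefficient of dx ∧ dz: ∂f_3/∂x - ∂f_1/∂z = ∂(-y*z)/∂x - ∂(z*(y + z))/∂z = -y - 2*z
  coefficient of dy ∧ dz: ∂f_3/∂y - ∂f_2/∂z = ∂(-y*z)/∂y - ∂(-3*x^2 + z)/∂z = -z - 1
Assembling: d(omega) = (-6*x - z) dx ∧ dy + (-y - 2*z) dx ∧ dz + (-z - 1) dy ∧ dz.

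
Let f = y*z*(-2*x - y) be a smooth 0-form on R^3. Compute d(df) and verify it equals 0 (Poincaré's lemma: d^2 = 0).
d(df) = 0

Step 1: df = sum_i (∂f/∂x_i) dx_i = (-2*y*z) dx + (2*z*(-x - y)) dy + (y*(-2*x - y)) dz.
Step 2: Apply d again. Using the 1-form formula, the coefficient of dx ∧ dy in d(df) is ∂^2 f/∂x ∂y - ∂^2 f/∂y ∂x = (-2*z) - (-2*z) = 0 (equality of mixed partials for smooth f).
Similarly for dx ∧ dz and dy ∧ dz — all coefficients vanish. So d(df) = 0.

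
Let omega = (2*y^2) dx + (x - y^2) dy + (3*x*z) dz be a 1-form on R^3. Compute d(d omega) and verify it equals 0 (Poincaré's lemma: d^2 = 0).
d(d omega) = 0

Step 1: d omega = sum_{i<j} (∂f_j/∂x_i - ∂f_i/∂x_j) dx_i ∧ dx_j:
  coeff of dx ∧ dy: 1 - 4*y
  coeff of dx ∧ dz: 3*z
  coeff of dy ∧ dz: 0
Step 2: Apply d again to each 2-form coefficient. The only possible 3-form in R^3 is dx ∧ dy ∧ dz, with coefficient
  ∂(coeff of dy∧dz)/∂x - ∂(coeff of dx∧dz)/∂y + ∂(coeff of dx∧dy)/∂z
  = ∂/∂x (0) - ∂/∂y (3*z) + ∂/∂z (1 - 4*y).
Each of these terms simplifies to sums of mixed partials that cancel in pairs. The result is 0 (by equality of mixed partials for smooth functions — Schwarz / Clairaut).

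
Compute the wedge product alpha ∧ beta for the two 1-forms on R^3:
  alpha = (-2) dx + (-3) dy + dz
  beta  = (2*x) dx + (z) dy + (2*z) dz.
alpha ∧ beta = (6*x - 2*z) dx ∧ dy + (-2*x - 4*z) dx ∧ dz + (-7*z) dy ∧ dz

Distribute the wedge, using dx_i ∧ dx_j = -dx_j ∧ dx_i and dx_i ∧ dx_i = 0. For each pair (i, j) with i < j, the coefficient of dx_i ∧ dx_j in alpha ∧ beta is (alpha_i * beta_j - alpha_j * beta_i). Collecting: alpha ∧ beta = (6*x - 2*z) dx ∧ dy + (-2*x - 4*z) dx ∧ dz + (-7*z) dy ∧ dz.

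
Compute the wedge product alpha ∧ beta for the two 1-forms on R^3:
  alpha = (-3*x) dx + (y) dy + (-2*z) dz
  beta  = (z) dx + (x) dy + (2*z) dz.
alpha ∧ beta = (-3*x^2 - y*z) dx ∧ dy + (2*z*(-3*x + z)) dx ∧ dz + (2*z*(x + y)) dy ∧ dz

Distribute the wedge, using dx_i ∧ dx_j = -dx_j ∧ dx_i and dx_i ∧ dx_i = 0. For each pair (i, j) with i < j, the coefficient of dx_i ∧ dx_j in alpha ∧ beta is (alpha_i * beta_j - alpha_j * beta_i). Collecting: alpha ∧ beta = (-3*x^2 - y*z) dx ∧ dy + (2*z*(-3*x + z)) dx ∧ dz + (2*z*(x + y)) dy ∧ dz.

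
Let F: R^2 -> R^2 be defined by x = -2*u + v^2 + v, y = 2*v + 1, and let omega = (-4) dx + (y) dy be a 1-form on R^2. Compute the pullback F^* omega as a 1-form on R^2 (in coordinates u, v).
F^* omega = (8) du + (-4*v - 2) dv

Using F^*(f dg) = (f ∘ F) d(g ∘ F), substitute each coordinate x_i by F_i(u, v) in f_i, and replace dx_i by d F_i = (∂F_i/∂u) du + (∂F_i/∂v) dv.
  For the x component: f_1(F) = -4; d F_1 = (-2) du + (2*v + 1) dv
  For the y component: f_2(F) = 2*v + 1; d F_2 = (0) du + (2) dv
Combining and collecting du, dv coefficients:
  coeff of du: 8
  coeff of dv: -4*v - 2
F^* omega = (8) du + (-4*v - 2) dv.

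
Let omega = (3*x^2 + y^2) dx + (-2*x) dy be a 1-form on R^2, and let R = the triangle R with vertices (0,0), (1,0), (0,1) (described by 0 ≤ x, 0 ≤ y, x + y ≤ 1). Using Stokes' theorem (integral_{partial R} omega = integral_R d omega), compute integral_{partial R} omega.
integral_(partial R) omega = -4/3

Stokes: integral_partial_R omega = integral_R d omega with d omega = (∂Q/∂x - ∂P/∂y) dx ∧ dy.
  ∂Q/∂x = -2
  ∂P/∂y = 2*y
  integrand = ∂Q/∂x - ∂P/∂y = -2*y - 2.
Integrating over R: integral_0^1 integral_0^{1-x} (-2*y - 2) dy dx = -4/3.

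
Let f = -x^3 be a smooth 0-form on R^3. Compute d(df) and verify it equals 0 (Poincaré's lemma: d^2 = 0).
d(df) = 0

Step 1: df = sum_i (∂f/∂x_i) dx_i = (-3*x^2) dx + (0) dy + (0) dz.
Step 2: Apply d again. Using the 1-form formula, the coefficient of dx ∧ dy in d(df) is ∂^2 f/∂x ∂y - ∂^2 f/∂y ∂x = (0) - (0) = 0 (equality of mixed partials for smooth f).
Similarly for dx ∧ dz and dy ∧ dz — all coefficients vanish. So d(df) = 0.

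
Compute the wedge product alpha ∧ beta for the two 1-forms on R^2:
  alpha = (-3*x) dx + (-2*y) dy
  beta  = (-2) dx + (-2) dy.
alpha ∧ beta = (6*x - 4*y) dx ∧ dy

Distribute the wedge, using dx_i ∧ dx_j = -dx_j ∧ dx_i and dx_i ∧ dx_i = 0. For each pair (i, j) with i < j, the coefficient of dx_i ∧ dx_j in alpha ∧ beta is (alpha_i * beta_j - alpha_j * beta_i). Collecting: alpha ∧ beta = (6*x - 4*y) dx ∧ dy.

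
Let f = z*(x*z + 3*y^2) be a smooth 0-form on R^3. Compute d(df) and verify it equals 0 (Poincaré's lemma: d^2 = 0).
d(df) = 0

Step 1: df = sum_i (∂f/∂x_i) dx_i = (z^2) dx + (6*y*z) dy + (2*x*z + 3*y^2) dz.
Step 2: Apply d again. Using the 1-form formula, the coefficient of dx ∧ dy in d(df) is ∂^2 f/∂x ∂y - ∂^2 f/∂y ∂x = (0) - (0) = 0 (equality of mixed partials for smooth f).
Similarly for dx ∧ dz and dy ∧ dz — all coefficients vanish. So d(df) = 0.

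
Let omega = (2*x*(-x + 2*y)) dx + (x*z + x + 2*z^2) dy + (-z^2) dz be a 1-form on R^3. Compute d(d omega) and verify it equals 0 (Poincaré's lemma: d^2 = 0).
d(d omega) = 0

Step 1: d omega = sum_{i<j} (∂f_j/∂x_i - ∂f_i/∂x_j) dx_i ∧ dx_j:
  coeff of dx ∧ dy: -4*x + z + 1
  coeff of dx ∧ dz: 0
  coeff of dy ∧ dz: -x - 4*z
Step 2: Apply d again to each 2-form coefficient. The only possible 3-form in R^3 is dx ∧ dy ∧ dz, with coefficient
  ∂(coeff of dy∧dz)/∂x - ∂(coeff of dx∧dz)/∂y + ∂(coeff of dx∧dy)/∂z
  = ∂/∂x (-x - 4*z) - ∂/∂y (0) + ∂/∂z (-4*x + z + 1).
Each of these terms simplifies to sums of mixed partials that cancel in pairs. The result is 0 (by equality of mixed partials for smooth functions — Schwarz / Clairaut).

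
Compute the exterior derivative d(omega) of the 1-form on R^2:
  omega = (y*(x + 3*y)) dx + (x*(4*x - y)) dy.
d(omega) = (7*x - 7*y) dx ∧ dy

For a 1-form omega = sum_i f_i dx_i, the exterior derivative is
  d(omega) = sum_{i < j} (∂f_j/∂x_i - ∂f_i/∂x_j) dx_i ∧ dx_j.
  coefficient of dx ∧ dy: ∂f_2/∂x - ∂f_1/∂y = ∂(x*(4*x - y))/∂x - ∂(y*(x + 3*y))/∂y = 7*x - 7*y
Assembling: d(omega) = (7*x - 7*y) dx ∧ dy.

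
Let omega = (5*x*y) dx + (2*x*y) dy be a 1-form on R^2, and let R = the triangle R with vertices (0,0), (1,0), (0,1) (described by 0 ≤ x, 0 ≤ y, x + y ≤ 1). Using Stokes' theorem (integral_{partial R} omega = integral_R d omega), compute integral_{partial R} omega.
integral_(partial R) omega = -1/2

Stokes: integral_partial_R omega = integral_R d omega with d omega = (∂Q/∂x - ∂P/∂y) dx ∧ dy.
  ∂Q/∂x = 2*y
  ∂P/∂y = 5*x
  integrand = ∂Q/∂x - ∂P/∂y = -5*x + 2*y.
Integrating over R: integral_0^1 integral_0^{1-x} (-5*x + 2*y) dy dx = -1/2.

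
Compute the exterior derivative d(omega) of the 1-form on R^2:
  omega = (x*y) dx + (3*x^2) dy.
d(omega) = (5*x) dx ∧ dy

For a 1-form omega = sum_i f_i dx_i, the exterior derivative is
  d(omega) = sum_{i < j} (∂f_j/∂x_i - ∂f_i/∂x_j) dx_i ∧ dx_j.
  coefficient of dx ∧ dy: ∂f_2/∂x - ∂f_1/∂y = ∂(3*x^2)/∂x - ∂(x*y)/∂y = 5*x
Assembling: d(omega) = (5*x) dx ∧ dy.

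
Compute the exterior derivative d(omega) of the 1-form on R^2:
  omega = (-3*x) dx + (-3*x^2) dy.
d(omega) = (-6*x) dx ∧ dy

For a 1-form omega = sum_i f_i dx_i, the exterior derivative is
  d(omega) = sum_{i < j} (∂f_j/∂x_i - ∂f_i/∂x_j) dx_i ∧ dx_j.
  coefficient of dx ∧ dy: ∂f_2/∂x - ∂f_1/∂y = ∂(-3*x^2)/∂x - ∂(-3*x)/∂y = -6*x
Assembling: d(omega) = (-6*x) dx ∧ dy.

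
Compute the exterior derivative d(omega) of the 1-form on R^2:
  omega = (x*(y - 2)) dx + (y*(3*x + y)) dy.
d(omega) = (-x + 3*y) dx ∧ dy

For a 1-form omega = sum_i f_i dx_i, the exterior derivative is
  d(omega) = sum_{i < j} (∂f_j/∂x_i - ∂f_i/∂x_j) dx_i ∧ dx_j.
  coefficient of dx ∧ dy: ∂f_2/∂x - ∂f_1/∂y = ∂(y*(3*x + y))/∂x - ∂(x*(y - 2))/∂y = -x + 3*y
Assembling: d(omega) = (-x + 3*y) dx ∧ dy.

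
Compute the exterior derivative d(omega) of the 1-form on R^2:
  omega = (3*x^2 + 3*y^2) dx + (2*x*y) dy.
d(omega) = (-4*y) dx ∧ dy

For a 1-form omega = sum_i f_i dx_i, the exterior derivative is
  d(omega) = sum_{i < j} (∂f_j/∂x_i - ∂f_i/∂x_j) dx_i ∧ dx_j.
  coefficient of dx ∧ dy: ∂f_2/∂x - ∂f_1/∂y = ∂(2*x*y)/∂x - ∂(3*x^2 + 3*y^2)/∂y = -4*y
Assembling: d(omega) = (-4*y) dx ∧ dy.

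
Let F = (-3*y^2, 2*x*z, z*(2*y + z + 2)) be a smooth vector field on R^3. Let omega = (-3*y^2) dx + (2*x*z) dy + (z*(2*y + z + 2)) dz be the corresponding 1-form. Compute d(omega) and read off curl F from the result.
d(omega) = (-2*x + 2*z) dy ∧ dz + (0) dz ∧ dx + (6*y + 2*z) dx ∧ dy; curl F = (-2*x + 2*z, 0, 6*y + 2*z)

d omega = sum_{i<j} (∂f_j/∂x_i - ∂f_i/∂x_j) dx_i ∧ dx_j. Under the identification (dy ∧ dz, dz ∧ dx, dx ∧ dy) ↔ (e_x, e_y, e_z), the coefficients are exactly the components of curl F. Compute:
  ∂R/∂y - ∂Q/∂z = (2*z) - (2*x) = -2*x + 2*z
  ∂P/∂z - ∂R/∂x = (0) - (0) = 0
  ∂Q/∂x - ∂P/∂y = (2*z) - (-6*y) = 6*y + 2*z.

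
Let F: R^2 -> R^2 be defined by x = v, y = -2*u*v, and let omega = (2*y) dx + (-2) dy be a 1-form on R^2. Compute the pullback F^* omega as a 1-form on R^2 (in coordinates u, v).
F^* omega = (4*v) du + (4*u*(1 - v)) dv

Using F^*(f dg) = (f ∘ F) d(g ∘ F), substitute each coordinate x_i by F_i(u, v) in f_i, and replace dx_i by d F_i = (∂F_i/∂u) du + (∂F_i/∂v) dv.
  For the x component: f_1(F) = -4*u*v; d F_1 = (0) du + (1) dv
  For the y component: f_2(F) = -2; d F_2 = (-2*v) du + (-2*u) dv
Combining and collecting du, dv coefficients:
  coeff of du: 4*v
  coeff of dv: 4*u*(1 - v)
F^* omega = (4*v) du + (4*u*(1 - v)) dv.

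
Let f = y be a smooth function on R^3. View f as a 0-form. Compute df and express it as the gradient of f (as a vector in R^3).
df = (0) dx + (1) dy + (0) dz; grad f = (0, 1, 0)

For a 0-form f, d f = (∂f/∂x) dx + (∂f/∂y) dy + (∂f/∂z) dz. The components of the vector representation are exactly the entries of grad f in Cartesian coordinates:
  ∂f/∂x = 0
  ∂f/∂y = 1
  ∂f/∂z = 0.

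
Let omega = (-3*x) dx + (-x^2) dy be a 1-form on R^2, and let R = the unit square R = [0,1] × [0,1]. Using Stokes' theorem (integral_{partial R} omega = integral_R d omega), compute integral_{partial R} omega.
integral_(partial R) omega = -1

Stokes: integral_partial_R omega = integral_R d omega with d omega = (∂Q/∂x - ∂P/∂y) dx ∧ dy.
  ∂Q/∂x = -2*x
  ∂P/∂y = 0
  integrand = ∂Q/∂x - ∂P/∂y = -2*x.
Integrating over R: integral_0^1 integral_0^1 (-2*x) dx dy = -1.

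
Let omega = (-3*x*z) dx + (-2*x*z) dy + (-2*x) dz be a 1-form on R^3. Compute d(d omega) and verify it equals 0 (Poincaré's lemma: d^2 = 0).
d(d omega) = 0

Step 1: d omega = sum_{i<j} (∂f_j/∂x_i - ∂f_i/∂x_j) dx_i ∧ dx_j:
  coeff of dx ∧ dy: -2*z
  coeff of dx ∧ dz: 3*x - 2
  coeff of dy ∧ dz: 2*x
Step 2: Apply d again to each 2-form coefficient. The only possible 3-form in R^3 is dx ∧ dy ∧ dz, with coefficient
  ∂(coeff of dy∧dz)/∂x - ∂(coeff of dx∧dz)/∂y + ∂(coeff of dx∧dy)/∂z
  = ∂/∂x (2*x) - ∂/∂y (3*x - 2) + ∂/∂z (-2*z).
Each of these terms simplifies to sums of mixed partials that cancel in pairs. The result is 0 (by equality of mixed partials for smooth functions — Schwarz / Clairaut).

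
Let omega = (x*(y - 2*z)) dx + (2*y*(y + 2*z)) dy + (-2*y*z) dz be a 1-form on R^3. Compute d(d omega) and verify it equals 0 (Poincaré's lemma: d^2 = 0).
d(d omega) = 0

Step 1: d omega = sum_{i<j} (∂f_j/∂x_i - ∂f_i/∂x_j) dx_i ∧ dx_j:
  coeff of dx ∧ dy: -x
  coeff of dx ∧ dz: 2*x
  coeff of dy ∧ dz: -4*y - 2*z
Step 2: Apply d again to each 2-form coefficient. The only possible 3-form in R^3 is dx ∧ dy ∧ dz, with coefficient
  ∂(coeff of dy∧dz)/∂x - ∂(coeff of dx∧dz)/∂y + ∂(coeff of dx∧dy)/∂z
  = ∂/∂x (-4*y - 2*z) - ∂/∂y (2*x) + ∂/∂z (-x).
Each of these terms simplifies to sums of mixed partials that cancel in pairs. The result is 0 (by equality of mixed partials for smooth functions — Schwarz / Clairaut).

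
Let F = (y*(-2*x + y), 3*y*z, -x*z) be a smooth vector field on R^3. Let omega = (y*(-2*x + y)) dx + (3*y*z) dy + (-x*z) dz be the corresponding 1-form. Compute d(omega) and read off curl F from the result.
d(omega) = (-3*y) dy ∧ dz + (z) dz ∧ dx + (2*x - 2*y) dx ∧ dy; curl F = (-3*y, z, 2*x - 2*y)

d omega = sum_{i<j} (∂f_j/∂x_i - ∂f_i/∂x_j) dx_i ∧ dx_j. Under the identification (dy ∧ dz, dz ∧ dx, dx ∧ dy) ↔ (e_x, e_y, e_z), the coefficients are exactly the components of curl F. Compute:
  ∂R/∂y - ∂Q/∂z = (0) - (3*y) = -3*y
  ∂P/∂z - ∂R/∂x = (0) - (-z) = z
  ∂Q/∂x - ∂P/∂y = (0) - (-2*x + 2*y) = 2*x - 2*y.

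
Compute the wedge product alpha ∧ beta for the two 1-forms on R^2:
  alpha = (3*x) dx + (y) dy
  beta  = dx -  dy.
alpha ∧ beta = (-3*x - y) dx ∧ dy

Distribute the wedge, using dx_i ∧ dx_j = -dx_j ∧ dx_i and dx_i ∧ dx_i = 0. For each pair (i, j) with i < j, the coefficient of dx_i ∧ dx_j in alpha ∧ beta is (alpha_i * beta_j - alpha_j * beta_i). Collecting: alpha ∧ beta = (-3*x - y) dx ∧ dy.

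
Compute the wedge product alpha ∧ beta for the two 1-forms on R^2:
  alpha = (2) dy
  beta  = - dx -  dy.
alpha ∧ beta = (2) dx ∧ dy

Distribute the wedge, using dx_i ∧ dx_j = -dx_j ∧ dx_i and dx_i ∧ dx_i = 0. For each pair (i, j) with i < j, the coefficient of dx_i ∧ dx_j in alpha ∧ beta is (alpha_i * beta_j - alpha_j * beta_i). Collecting: alpha ∧ beta = (2) dx ∧ dy.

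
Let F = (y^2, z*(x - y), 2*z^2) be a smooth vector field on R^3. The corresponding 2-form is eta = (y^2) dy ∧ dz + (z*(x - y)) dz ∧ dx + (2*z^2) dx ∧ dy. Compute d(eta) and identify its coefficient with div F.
d(eta) = (3*z) dx ∧ dy ∧ dz; div F = 3*z

For a 2-form in R^3 of the form above, applying d gives a 3-form with coefficient ∂P/∂x + ∂Q/∂y + ∂R/∂z:
  ∂P/∂x = 0
  ∂Q/∂y = -z
  ∂R/∂z = 4*z
Sum = 3*z, which is exactly div F.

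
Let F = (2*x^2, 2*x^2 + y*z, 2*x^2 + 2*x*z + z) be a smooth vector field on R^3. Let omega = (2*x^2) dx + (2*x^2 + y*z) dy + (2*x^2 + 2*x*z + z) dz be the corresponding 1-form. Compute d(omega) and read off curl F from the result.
d(omega) = (-y) dy ∧ dz + (-4*x - 2*z) dz ∧ dx + (4*x) dx ∧ dy; curl F = (-y, -4*x - 2*z, 4*x)

d omega = sum_{i<j} (∂f_j/∂x_i - ∂f_i/∂x_j) dx_i ∧ dx_j. Under the identification (dy ∧ dz, dz ∧ dx, dx ∧ dy) ↔ (e_x, e_y, e_z), the coefficients are exactly the components of curl F. Compute:
  ∂R/∂y - ∂Q/∂z = (0) - (y) = -y
  ∂P/∂z - ∂R/∂x = (0) - (4*x + 2*z) = -4*x - 2*z
  ∂Q/∂x - ∂P/∂y = (4*x) - (0) = 4*x.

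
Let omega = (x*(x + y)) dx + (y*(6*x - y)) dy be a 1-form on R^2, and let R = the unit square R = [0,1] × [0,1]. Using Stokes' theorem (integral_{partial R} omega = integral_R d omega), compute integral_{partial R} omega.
integral_(partial R) omega = 5/2

Stokes: integral_partial_R omega = integral_R d omega with d omega = (∂Q/∂x - ∂P/∂y) dx ∧ dy.
  ∂Q/∂x = 6*y
  ∂P/∂y = x
  integrand = ∂Q/∂x - ∂P/∂y = -x + 6*y.
Integrating over R: integral_0^1 integral_0^1 (-x + 6*y) dx dy = 5/2.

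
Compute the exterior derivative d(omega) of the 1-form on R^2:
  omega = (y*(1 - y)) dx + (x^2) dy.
d(omega) = (2*x + 2*y - 1) dx ∧ dy

For a 1-form omega = sum_i f_i dx_i, the exterior derivative is
  d(omega) = sum_{i < j} (∂f_j/∂x_i - ∂f_i/∂x_j) dx_i ∧ dx_j.
  coefficient of dx ∧ dy: ∂f_2/∂x - ∂f_1/∂y = ∂(x^2)/∂x - ∂(y*(1 - y))/∂y = 2*x + 2*y - 1
Assembling: d(omega) = (2*x + 2*y - 1) dx ∧ dy.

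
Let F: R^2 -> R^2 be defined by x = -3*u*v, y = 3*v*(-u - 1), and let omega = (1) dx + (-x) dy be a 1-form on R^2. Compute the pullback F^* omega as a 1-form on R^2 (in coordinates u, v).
F^* omega = (3*v*(-3*u*v - 1)) du + (3*u*(-3*u*v - 3*v - 1)) dv

Using F^*(f dg) = (f ∘ F) d(g ∘ F), substitute each coordinate x_i by F_i(u, v) in f_i, and replace dx_i by d F_i = (∂F_i/∂u) du + (∂F_i/∂v) dv.
  For the x component: f_1(F) = 1; d F_1 = (-3*v) du + (-3*u) dv
  For the y component: f_2(F) = 3*u*v; d F_2 = (-3*v) du + (-3*u - 3) dv
Combining and collecting du, dv coefficients:
  coeff of du: 3*v*(-3*u*v - 1)
  coeff of dv: 3*u*(-3*u*v - 3*v - 1)
F^* omega = (3*v*(-3*u*v - 1)) du + (3*u*(-3*u*v - 3*v - 1)) dv.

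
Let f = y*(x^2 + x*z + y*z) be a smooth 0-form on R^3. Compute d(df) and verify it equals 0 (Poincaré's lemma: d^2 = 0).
d(df) = 0

Step 1: df = sum_i (∂f/∂x_i) dx_i = (y*(2*x + z)) dx + (x^2 + x*z + 2*y*z) dy + (y*(x + y)) dz.
Step 2: Apply d again. Using the 1-form formula, the coefficient of dx ∧ dy in d(df) is ∂^2 f/∂x ∂y - ∂^2 f/∂y ∂x = (2*x + z) - (2*x + z) = 0 (equality of mixed partials for smooth f).
Similarly for dx ∧ dz and dy ∧ dz — all coefficients vanish. So d(df) = 0.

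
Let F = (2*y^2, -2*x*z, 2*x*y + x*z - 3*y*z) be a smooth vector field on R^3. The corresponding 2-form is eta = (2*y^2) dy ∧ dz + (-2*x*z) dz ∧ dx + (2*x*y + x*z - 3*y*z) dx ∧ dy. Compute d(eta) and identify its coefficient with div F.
d(eta) = (x - 3*y) dx ∧ dy ∧ dz; div F = x - 3*y

For a 2-form in R^3 of the form above, applying d gives a 3-form with coefficient ∂P/∂x + ∂Q/∂y + ∂R/∂z:
  ∂P/∂x = 0
  ∂Q/∂y = 0
  ∂R/∂z = x - 3*y
Sum = x - 3*y, which is exactly div F.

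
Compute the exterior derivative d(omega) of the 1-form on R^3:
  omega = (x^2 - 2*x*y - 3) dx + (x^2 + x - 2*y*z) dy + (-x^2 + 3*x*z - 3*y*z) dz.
d(omega) = (4*x + 1) dx ∧ dy + (-2*x + 3*z) dx ∧ dz + (2*y - 3*z) dy ∧ dz

For a 1-form omega = sum_i f_i dx_i, the exterior derivative is
  d(omega) = sum_{i < j} (∂f_j/∂x_i - ∂f_i/∂x_j) dx_i ∧ dx_j.
  coefficient of dx ∧ dy: ∂f_2/∂x - ∂f_1/∂y = ∂(x^2 + x - 2*y*z)/∂x - ∂(x^2 - 2*x*y - 3)/∂y = 4*x + 1
  coefficient of dx ∧ dz: ∂f_3/∂x - ∂f_1/∂z = ∂(-x^2 + 3*x*z - 3*y*z)/∂x - ∂(x^2 - 2*x*y - 3)/∂z = -2*x + 3*z
  coefficient of dy ∧ dz: ∂f_3/∂y - ∂f_2/∂z = ∂(-x^2 + 3*x*z - 3*y*z)/∂y - ∂(x^2 + x - 2*y*z)/∂z = 2*y - 3*z
Assembling: d(omega) = (4*x + 1) dx ∧ dy + (-2*x + 3*z) dx ∧ dz + (2*y - 3*z) dy ∧ dz.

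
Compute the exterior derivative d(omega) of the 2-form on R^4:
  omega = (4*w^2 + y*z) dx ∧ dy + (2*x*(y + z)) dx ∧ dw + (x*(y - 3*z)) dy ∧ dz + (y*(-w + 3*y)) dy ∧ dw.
d(omega) = (2*y - 3*z) dx ∧ dy ∧ dz + (8*w - 2*x) dx ∧ dy ∧ dw + (-2*x) dx ∧ dz ∧ dw

For a 2-form omega = sum_{i<j} g_{ij} dx_i ∧ dx_j, the exterior derivative is
  d(omega) = sum_{i<j} d(g_{ij}) ∧ dx_i ∧ dx_j = sum_{i<j, k} (∂g_{ij}/∂x_k) dx_k ∧ dx_i ∧ dx_j.
Expand each term, using dx_k ∧ dx_i ∧ dx_j = sgn(permutation) dx_{(a)} ∧ dx_{(b)} ∧ dx_{(c)} with (a < b < c) sorted:
  d(4*w^2 + y*z) includes (∂/∂z)(4*w^2 + y*z) dz = (y) dz, which multiplied by dx ∧ dy gives (y) dx ∧ dy ∧ dz
  d(4*w^2 + y*z) includes (∂/∂w)(4*w^2 + y*z) dw = (8*w) dw, which multiplied by dx ∧ dy gives (8*w) dx ∧ dy ∧ dw
  d(2*x*(y + z)) includes (∂/∂y)(2*x*(y + z)) dy = (2*x) dy, which multiplied by dx ∧ dw gives (-2*x) dx ∧ dy ∧ dw
  d(2*x*(y + z)) includes (∂/∂z)(2*x*(y + z)) dz = (2*x) dz, which multiplied by dx ∧ dw gives (-2*x) dx ∧ dz ∧ dw
  d(x*(y - 3*z)) includes (∂/∂x)(x*(y - 3*z)) dx = (y - 3*z) dx, which multiplied by dy ∧ dz gives (y - 3*z) dx ∧ dy ∧ dz
Collecting like 3-forms: d(omega) = (2*y - 3*z) dx ∧ dy ∧ dz + (8*w - 2*x) dx ∧ dy ∧ dw + (-2*x) dx ∧ dz ∧ dw.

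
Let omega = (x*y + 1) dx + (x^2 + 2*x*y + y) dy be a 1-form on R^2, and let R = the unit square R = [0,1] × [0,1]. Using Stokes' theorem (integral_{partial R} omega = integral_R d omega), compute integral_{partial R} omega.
integral_(partial R) omega = 3/2

Stokes: integral_partial_R omega = integral_R d omega with d omega = (∂Q/∂x - ∂P/∂y) dx ∧ dy.
  ∂Q/∂x = 2*x + 2*y
  ∂P/∂y = x
  integrand = ∂Q/∂x - ∂P/∂y = x + 2*y.
Integrating over R: integral_0^1 integral_0^1 (x + 2*y) dx dy = 3/2.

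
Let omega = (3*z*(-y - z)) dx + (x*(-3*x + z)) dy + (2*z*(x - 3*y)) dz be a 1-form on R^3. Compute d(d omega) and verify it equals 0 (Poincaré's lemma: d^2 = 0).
d(d omega) = 0

Step 1: d omega = sum_{i<j} (∂f_j/∂x_i - ∂f_i/∂x_j) dx_i ∧ dx_j:
  coeff of dx ∧ dy: -6*x + 4*z
  coeff of dx ∧ dz: 3*y + 8*z
  coeff of dy ∧ dz: -x - 6*z
Step 2: Apply d again to each 2-form coefficient. The only possible 3-form in R^3 is dx ∧ dy ∧ dz, with coefficient
  ∂(coeff of dy∧dz)/∂x - ∂(coeff of dx∧dz)/∂y + ∂(coeff of dx∧dy)/∂z
  = ∂/∂x (-x - 6*z) - ∂/∂y (3*y + 8*z) + ∂/∂z (-6*x + 4*z).
Each of these terms simplifies to sums of mixed partials that cancel in pairs. The result is 0 (by equality of mixed partials for smooth functions — Schwarz / Clairaut).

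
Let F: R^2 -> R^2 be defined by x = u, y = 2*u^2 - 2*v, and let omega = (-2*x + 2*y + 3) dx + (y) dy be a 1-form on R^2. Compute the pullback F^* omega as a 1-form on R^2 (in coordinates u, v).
F^* omega = (8*u^3 + 4*u^2 - 8*u*v - 2*u - 4*v + 3) du + (-4*u^2 + 4*v) dv

Using F^*(f dg) = (f ∘ F) d(g ∘ F), substitute each coordinate x_i by F_i(u, v) in f_i, and replace dx_i by d F_i = (∂F_i/∂u) du + (∂F_i/∂v) dv.
  For the x component: f_1(F) = 4*u^2 - 2*u - 4*v + 3; d F_1 = (1) du + (0) dv
  For the y component: f_2(F) = 2*u^2 - 2*v; d F_2 = (4*u) du + (-2) dv
Combining and collecting du, dv coefficients:
  coeff of du: 8*u^3 + 4*u^2 - 8*u*v - 2*u - 4*v + 3
  coeff of dv: -4*u^2 + 4*v
F^* omega = (8*u^3 + 4*u^2 - 8*u*v - 2*u - 4*v + 3) du + (-4*u^2 + 4*v) dv.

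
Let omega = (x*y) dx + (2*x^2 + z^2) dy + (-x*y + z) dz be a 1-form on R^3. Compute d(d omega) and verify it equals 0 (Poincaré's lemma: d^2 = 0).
d(d omega) = 0

Step 1: d omega = sum_{i<j} (∂f_j/∂x_i - ∂f_i/∂x_j) dx_i ∧ dx_j:
  coeff of dx ∧ dy: 3*x
  coeff of dx ∧ dz: -y
  coeff of dy ∧ dz: -x - 2*z
Step 2: Apply d again to each 2-form coefficient. The only possible 3-form in R^3 is dx ∧ dy ∧ dz, with coefficient
  ∂(coeff of dy∧dz)/∂x - ∂(coeff of dx∧dz)/∂y + ∂(coeff of dx∧dy)/∂z
  = ∂/∂x (-x - 2*z) - ∂/∂y (-y) + ∂/∂z (3*x).
Each of these terms simplifies to sums of mixed partials that cancel in pairs. The result is 0 (by equality of mixed partials for smooth functions — Schwarz / Clairaut).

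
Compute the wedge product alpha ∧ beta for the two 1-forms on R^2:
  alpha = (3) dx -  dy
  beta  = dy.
alpha ∧ beta = (3) dx ∧ dy

Distribute the wedge, using dx_i ∧ dx_j = -dx_j ∧ dx_i and dx_i ∧ dx_i = 0. For each pair (i, j) with i < j, the coefficient of dx_i ∧ dx_j in alpha ∧ beta is (alpha_i * beta_j - alpha_j * beta_i). Collecting: alpha ∧ beta = (3) dx ∧ dy.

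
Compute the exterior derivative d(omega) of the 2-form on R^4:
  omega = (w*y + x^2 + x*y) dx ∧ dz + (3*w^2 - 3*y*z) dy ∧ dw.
d(omega) = (-w - x) dx ∧ dy ∧ dz + (y) dx ∧ dz ∧ dw + (3*y) dy ∧ dz ∧ dw

For a 2-form omega = sum_{i<j} g_{ij} dx_i ∧ dx_j, the exterior derivative is
  d(omega) = sum_{i<j} d(g_{ij}) ∧ dx_i ∧ dx_j = sum_{i<j, k} (∂g_{ij}/∂x_k) dx_k ∧ dx_i ∧ dx_j.
Expand each term, using dx_k ∧ dx_i ∧ dx_j = sgn(permutation) dx_{(a)} ∧ dx_{(b)} ∧ dx_{(c)} with (a < b < c) sorted:
  d(w*y + x^2 + x*y) includes (∂/∂y)(w*y + x^2 + x*y) dy = (w + x) dy, which multiplied by dx ∧ dz gives (-w - x) dx ∧ dy ∧ dz
  d(w*y + x^2 + x*y) includes (∂/∂w)(w*y + x^2 + x*y) dw = (y) dw, which multiplied by dx ∧ dz gives (y) dx ∧ dz ∧ dw
  d(3*w^2 - 3*y*z) includes (∂/∂z)(3*w^2 - 3*y*z) dz = (-3*y) dz, which multiplied by dy ∧ dw gives (3*y) dy ∧ dz ∧ dw
Collecting like 3-forms: d(omega) = (-w - x) dx ∧ dy ∧ dz + (y) dx ∧ dz ∧ dw + (3*y) dy ∧ dz ∧ dw.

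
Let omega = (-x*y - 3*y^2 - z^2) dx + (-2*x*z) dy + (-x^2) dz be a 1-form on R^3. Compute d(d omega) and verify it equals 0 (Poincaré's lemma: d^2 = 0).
d(d omega) = 0

Step 1: d omega = sum_{i<j} (∂f_j/∂x_i - ∂f_i/∂x_j) dx_i ∧ dx_j:
  coeff of dx ∧ dy: x + 6*y - 2*z
  coeff of dx ∧ dz: -2*x + 2*z
  coeff of dy ∧ dz: 2*x
Step 2: Apply d again to each 2-form coefficient. The only possible 3-form in R^3 is dx ∧ dy ∧ dz, with coefficient
  ∂(coeff of dy∧dz)/∂x - ∂(coeff of dx∧dz)/∂y + ∂(coeff of dx∧dy)/∂z
  = ∂/∂x (2*x) - ∂/∂y (-2*x + 2*z) + ∂/∂z (x + 6*y - 2*z).
Each of these terms simplifies to sums of mixed partials that cancel in pairs. The result is 0 (by equality of mixed partials for smooth functions — Schwarz / Clairaut).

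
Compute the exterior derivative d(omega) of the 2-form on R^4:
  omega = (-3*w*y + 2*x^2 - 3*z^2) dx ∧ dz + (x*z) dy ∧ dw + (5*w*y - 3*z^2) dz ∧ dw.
d(omega) = (3*w) dx ∧ dy ∧ dz + (-3*y) dx ∧ dz ∧ dw + (z) dx ∧ dy ∧ dw + (5*w - x) dy ∧ dz ∧ dw

For a 2-form omega = sum_{i<j} g_{ij} dx_i ∧ dx_j, the exterior derivative is
  d(omega) = sum_{i<j} d(g_{ij}) ∧ dx_i ∧ dx_j = sum_{i<j, k} (∂g_{ij}/∂x_k) dx_k ∧ dx_i ∧ dx_j.
Expand each term, using dx_k ∧ dx_i ∧ dx_j = sgn(permutation) dx_{(a)} ∧ dx_{(b)} ∧ dx_{(c)} with (a < b < c) sorted:
  d(-3*w*y + 2*x^2 - 3*z^2) includes (∂/∂y)(-3*w*y + 2*x^2 - 3*z^2) dy = (-3*w) dy, which multiplied by dx ∧ dz gives (3*w) dx ∧ dy ∧ dz
  d(-3*w*y + 2*x^2 - 3*z^2) includes (∂/∂w)(-3*w*y + 2*x^2 - 3*z^2) dw = (-3*y) dw, which multiplied by dx ∧ dz gives (-3*y) dx ∧ dz ∧ dw
  d(x*z) includes (∂/∂x)(x*z) dx = (z) dx, which multiplied by dy ∧ dw gives (z) dx ∧ dy ∧ dw
  d(x*z) includes (∂/∂z)(x*z) dz = (x) dz, which multiplied by dy ∧ dw gives (-x) dy ∧ dz ∧ dw
  d(5*w*y - 3*z^2) includes (∂/∂y)(5*w*y - 3*z^2) dy = (5*w) dy, which multiplied by dz ∧ dw gives (5*w) dy ∧ dz ∧ dw
Collecting like 3-forms: d(omega) = (3*w) dx ∧ dy ∧ dz + (-3*y) dx ∧ dz ∧ dw + (z) dx ∧ dy ∧ dw + (5*w - x) dy ∧ dz ∧ dw.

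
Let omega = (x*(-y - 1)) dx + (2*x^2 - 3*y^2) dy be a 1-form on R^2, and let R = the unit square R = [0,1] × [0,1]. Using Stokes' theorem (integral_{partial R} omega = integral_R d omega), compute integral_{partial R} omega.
integral_(partial R) omega = 5/2

Stokes: integral_partial_R omega = integral_R d omega with d omega = (∂Q/∂x - ∂P/∂y) dx ∧ dy.
  ∂Q/∂x = 4*x
  ∂P/∂y = -x
  integrand = ∂Q/∂x - ∂P/∂y = 5*x.
Integrating over R: integral_0^1 integral_0^1 (5*x) dx dy = 5/2.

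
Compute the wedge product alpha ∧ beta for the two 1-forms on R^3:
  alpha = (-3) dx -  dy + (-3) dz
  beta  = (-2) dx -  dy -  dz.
alpha ∧ beta = (1) dx ∧ dy + (-3) dx ∧ dz + (-2) dy ∧ dz

Distribute the wedge, using dx_i ∧ dx_j = -dx_j ∧ dx_i and dx_i ∧ dx_i = 0. For each pair (i, j) with i < j, the coefficient of dx_i ∧ dx_j in alpha ∧ beta is (alpha_i * beta_j - alpha_j * beta_i). Collecting: alpha ∧ beta = (1) dx ∧ dy + (-3) dx ∧ dz + (-2) dy ∧ dz.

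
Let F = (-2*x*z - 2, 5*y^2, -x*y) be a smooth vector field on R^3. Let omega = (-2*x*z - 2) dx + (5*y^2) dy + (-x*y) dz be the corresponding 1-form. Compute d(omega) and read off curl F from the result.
d(omega) = (-x) dy ∧ dz + (-2*x + y) dz ∧ dx + (0) dx ∧ dy; curl F = (-x, -2*x + y, 0)

d omega = sum_{i<j} (∂f_j/∂x_i - ∂f_i/∂x_j) dx_i ∧ dx_j. Under the identification (dy ∧ dz, dz ∧ dx, dx ∧ dy) ↔ (e_x, e_y, e_z), the coefficients are exactly the components of curl F. Compute:
  ∂R/∂y - ∂Q/∂z = (-x) - (0) = -x
  ∂P/∂z - ∂R/∂x = (-2*x) - (-y) = -2*x + y
  ∂Q/∂x - ∂P/∂y = (0) - (0) = 0.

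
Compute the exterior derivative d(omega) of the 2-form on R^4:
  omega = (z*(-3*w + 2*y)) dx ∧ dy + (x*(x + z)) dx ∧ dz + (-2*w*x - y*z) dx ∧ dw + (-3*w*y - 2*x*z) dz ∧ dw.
d(omega) = (-3*w + 2*y) dx ∧ dy ∧ dz + (-2*z) dx ∧ dy ∧ dw + (y - 2*z) dx ∧ dz ∧ dw + (-3*w) dy ∧ dz ∧ dw

For a 2-form omega = sum_{i<j} g_{ij} dx_i ∧ dx_j, the exterior derivative is
  d(omega) = sum_{i<j} d(g_{ij}) ∧ dx_i ∧ dx_j = sum_{i<j, k} (∂g_{ij}/∂x_k) dx_k ∧ dx_i ∧ dx_j.
Expand each term, using dx_k ∧ dx_i ∧ dx_j = sgn(permutation) dx_{(a)} ∧ dx_{(b)} ∧ dx_{(c)} with (a < b < c) sorted:
  d(z*(-3*w + 2*y)) includes (∂/∂z)(z*(-3*w + 2*y)) dz = (-3*w + 2*y) dz, which multiplied by dx ∧ dy gives (-3*w + 2*y) dx ∧ dy ∧ dz
  d(z*(-3*w + 2*y)) includes (∂/∂w)(z*(-3*w + 2*y)) dw = (-3*z) dw, which multiplied by dx ∧ dy gives (-3*z) dx ∧ dy ∧ dw
  d(-2*w*x - y*z) includes (∂/∂y)(-2*w*x - y*z) dy = (-z) dy, which multiplied by dx ∧ dw gives (z) dx ∧ dy ∧ dw
  d(-2*w*x - y*z) includes (∂/∂z)(-2*w*x - y*z) dz = (-y) dz, which multiplied by dx ∧ dw gives (y) dx ∧ dz ∧ dw
  d(-3*w*y - 2*x*z) includes (∂/∂x)(-3*w*y - 2*x*z) dx = (-2*z) dx, which multiplied by dz ∧ dw gives (-2*z) dx ∧ dz ∧ dw
  d(-3*w*y - 2*x*z) includes (∂/∂y)(-3*w*y - 2*x*z) dy = (-3*w) dy, which multiplied by dz ∧ dw gives (-3*w) dy ∧ dz ∧ dw
Collecting like 3-forms: d(omega) = (-3*w + 2*y) dx ∧ dy ∧ dz + (-2*z) dx ∧ dy ∧ dw + (y - 2*z) dx ∧ dz ∧ dw + (-3*w) dy ∧ dz ∧ dw.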